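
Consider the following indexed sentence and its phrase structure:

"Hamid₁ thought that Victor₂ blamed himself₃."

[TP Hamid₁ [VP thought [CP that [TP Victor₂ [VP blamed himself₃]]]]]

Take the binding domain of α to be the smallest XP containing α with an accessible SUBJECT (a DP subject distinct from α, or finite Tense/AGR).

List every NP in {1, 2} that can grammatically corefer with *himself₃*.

*himself* is an anaphor, so Principle A applies: it must be bound in its binding domain.
Binding domain of *himself₃*: the embedded TP, whose subject is Victor₂.
*Hamid₁* c-commands the anaphor but is outside its binding domain → cannot satisfy Principle A.
*Victor₂* c-commands the anaphor within its binding domain → licit binder.

{2}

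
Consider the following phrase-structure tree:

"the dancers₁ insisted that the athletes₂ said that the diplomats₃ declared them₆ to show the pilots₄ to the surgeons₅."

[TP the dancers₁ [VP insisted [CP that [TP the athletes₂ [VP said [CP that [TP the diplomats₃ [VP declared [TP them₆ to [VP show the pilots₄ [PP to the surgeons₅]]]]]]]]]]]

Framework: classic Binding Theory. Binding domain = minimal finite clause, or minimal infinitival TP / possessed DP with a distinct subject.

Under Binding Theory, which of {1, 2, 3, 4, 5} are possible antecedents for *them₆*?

{1, 2}

*them* is a pronoun, so Principle B applies: it must be free in its binding domain.
Binding domain of *them₆*: the embedded TP, whose subject is the diplomats₃.
*the dancers₁* c-commands the pronoun but from outside its binding domain, and is not c-commanded by it → coindexation permitted.
*the athletes₂* c-commands the pronoun but from outside its binding domain, and is not c-commanded by it → coindexation permitted.
*the diplomats₃* c-commands the pronoun within its binding domain → coindexation would violate Principle B.
*the pilots₄*: the pronoun c-commands this R-expression → coindexation would violate Principle C on *the pilots₄*.
*the surgeons₅*: the pronoun c-commands this R-expression → coindexation would violate Principle C on *the surgeons₅*.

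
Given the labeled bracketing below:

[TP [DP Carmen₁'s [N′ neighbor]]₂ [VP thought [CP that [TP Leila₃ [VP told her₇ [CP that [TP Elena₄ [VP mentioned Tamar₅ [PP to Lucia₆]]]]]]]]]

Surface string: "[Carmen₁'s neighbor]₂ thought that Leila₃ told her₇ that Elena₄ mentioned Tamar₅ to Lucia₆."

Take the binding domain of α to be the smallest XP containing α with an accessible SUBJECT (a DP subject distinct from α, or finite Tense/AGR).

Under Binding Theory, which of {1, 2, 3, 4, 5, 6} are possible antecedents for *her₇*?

*her* is a pronoun, so Principle B applies: it must be free in its binding domain.
Binding domain of *her₇*: the embedded TP, whose subject is Leila₃.
*Carmen₁* and the pronoun do not c-command one another → neither Principle B nor Principle C is at stake; coindexation permitted.
*[Carmen₁'s neighbor]₂* c-commands the pronoun but from outside its binding domain, and is not c-commanded by it → coindexation permitted.
*Leila₃* c-commands the pronoun within its binding domain → coindexation would violate Principle B.
*Elena₄*: the pronoun c-commands this R-expression → coindexation would violate Principle C on *Elena₄*.
*Tamar₅*: the pronoun c-commands this R-expression → coindexation would violate Principle C on *Tamar₅*.
*Lucia₆*: the pronoun c-commands this R-expression → coindexation would violate Principle C on *Lucia₆*.

{1, 2}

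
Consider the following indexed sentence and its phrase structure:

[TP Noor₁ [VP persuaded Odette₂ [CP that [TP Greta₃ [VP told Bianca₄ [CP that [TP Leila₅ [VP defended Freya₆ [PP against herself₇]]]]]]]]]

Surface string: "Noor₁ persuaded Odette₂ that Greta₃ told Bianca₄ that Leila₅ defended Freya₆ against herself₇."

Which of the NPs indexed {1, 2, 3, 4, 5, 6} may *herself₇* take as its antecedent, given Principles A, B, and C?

*herself* is an anaphor, so Principle A applies: it must be bound in its binding domain.
Binding domain of *herself₇*: the embedded TP, whose subject is Leila₅.
*Noor₁* c-commands the anaphor but is outside its binding domain → cannot satisfy Principle A.
*Odette₂* c-commands the anaphor but is outside its binding domain → cannot satisfy Principle A.
*Greta₃* c-commands the anaphor but is outside its binding domain → cannot satisfy Principle A.
*Bianca₄* c-commands the anaphor but is outside its binding domain → cannot satisfy Principle A.
*Leila₅* c-commands the anaphor within its binding domain → licit binder.
*Freya₆* c-commands the anaphor within its binding domain → licit binder.

{5, 6}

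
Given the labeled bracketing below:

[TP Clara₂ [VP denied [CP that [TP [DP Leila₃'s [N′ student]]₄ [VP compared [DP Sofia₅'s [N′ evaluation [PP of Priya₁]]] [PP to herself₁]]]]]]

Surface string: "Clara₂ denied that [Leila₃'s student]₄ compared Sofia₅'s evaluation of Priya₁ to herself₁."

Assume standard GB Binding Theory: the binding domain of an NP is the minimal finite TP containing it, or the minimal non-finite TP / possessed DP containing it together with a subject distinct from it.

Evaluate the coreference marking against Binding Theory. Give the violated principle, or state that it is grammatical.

The two coindexed NPs are *Priya₁* and *herself₁*.
*herself₁* is an anaphor. Principle A requires it to be bound within its binding domain — the embedded TP, whose subject is [Leila₃'s student]₄.
Within that domain it is c-commanded by *[Leila₃'s student]₄*, which does not share its index.
*Priya₁* does not c-command the anaphor at all.
The anaphor is unbound in its domain → Principle A violation.

Principle A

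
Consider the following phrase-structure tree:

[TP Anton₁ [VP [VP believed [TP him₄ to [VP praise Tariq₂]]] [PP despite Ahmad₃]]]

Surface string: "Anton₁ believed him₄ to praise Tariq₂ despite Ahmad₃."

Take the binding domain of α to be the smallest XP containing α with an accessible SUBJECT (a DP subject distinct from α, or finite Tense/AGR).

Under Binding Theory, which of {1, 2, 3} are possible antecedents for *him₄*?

{3}

*him* is a pronoun, so Principle B applies: it must be free in its binding domain.
Binding domain of *him₄*: the matrix TP, whose subject is Anton₁.
*Anton₁* c-commands the pronoun within its binding domain → coindexation would violate Principle B.
*Tariq₂*: the pronoun c-commands this R-expression → coindexation would violate Principle C on *Tariq₂*.
*Ahmad₃* and the pronoun do not c-command one another → neither Principle B nor Principle C is at stake; coindexation permitted.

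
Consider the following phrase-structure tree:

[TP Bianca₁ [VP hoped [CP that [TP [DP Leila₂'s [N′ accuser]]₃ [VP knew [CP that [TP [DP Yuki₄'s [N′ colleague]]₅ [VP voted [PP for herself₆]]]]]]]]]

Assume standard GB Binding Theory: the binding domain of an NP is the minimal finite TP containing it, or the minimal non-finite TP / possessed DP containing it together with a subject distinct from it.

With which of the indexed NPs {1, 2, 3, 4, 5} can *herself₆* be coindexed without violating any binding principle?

{5}

*herself* is an anaphor, so Principle A applies: it must be bound in its binding domain.
Binding domain of *herself₆*: the embedded TP, whose subject is [Yuki₄'s colleague]₅.
*Bianca₁* c-commands the anaphor but is outside its binding domain → cannot satisfy Principle A.
*Leila₂* does not c-command the anaphor → cannot bind it.
*[Leila₂'s accuser]₃* c-commands the anaphor but is outside its binding domain → cannot satisfy Principle A.
*Yuki₄* does not c-command the anaphor → cannot bind it.
*[Yuki₄'s colleague]₅* c-commands the anaphor within its binding domain → licit binder.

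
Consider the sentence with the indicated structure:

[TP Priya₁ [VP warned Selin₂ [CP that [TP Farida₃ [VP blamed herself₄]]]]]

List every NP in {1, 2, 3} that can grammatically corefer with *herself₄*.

*herself* is an anaphor, so Principle A applies: it must be bound in its binding domain.
Binding domain of *herself₄*: the embedded TP, whose subject is Farida₃.
*Priya₁* c-commands the anaphor but is outside its binding domain → cannot satisfy Principle A.
*Selin₂* c-commands the anaphor but is outside its binding domain → cannot satisfy Principle A.
*Farida₃* c-commands the anaphor within its binding domain → licit binder.

{3}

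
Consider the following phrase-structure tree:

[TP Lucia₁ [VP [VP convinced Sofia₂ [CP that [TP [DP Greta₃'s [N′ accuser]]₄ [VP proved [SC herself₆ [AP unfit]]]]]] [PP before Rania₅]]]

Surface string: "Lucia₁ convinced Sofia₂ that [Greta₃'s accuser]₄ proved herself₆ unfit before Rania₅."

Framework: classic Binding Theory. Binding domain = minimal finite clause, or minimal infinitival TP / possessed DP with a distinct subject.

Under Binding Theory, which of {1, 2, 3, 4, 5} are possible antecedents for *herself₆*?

{4}

*herself* is an anaphor, so Principle A applies: it must be bound in its binding domain.
Binding domain of *herself₆*: the embedded TP, whose subject is [Greta₃'s accuser]₄.
*Lucia₁* c-commands the anaphor but is outside its binding domain → cannot satisfy Principle A.
*Sofia₂* c-commands the anaphor but is outside its binding domain → cannot satisfy Principle A.
*Greta₃* does not c-command the anaphor → cannot bind it.
*[Greta₃'s accuser]₄* c-commands the anaphor within its binding domain → licit binder.
*Rania₅* does not c-command the anaphor → cannot bind it.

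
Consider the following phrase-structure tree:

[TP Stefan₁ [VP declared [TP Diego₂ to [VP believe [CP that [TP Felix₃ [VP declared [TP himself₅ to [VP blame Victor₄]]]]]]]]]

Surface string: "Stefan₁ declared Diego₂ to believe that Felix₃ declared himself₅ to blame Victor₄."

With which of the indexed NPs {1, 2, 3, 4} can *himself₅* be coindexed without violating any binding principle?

{3}

*himself* is an anaphor, so Principle A applies: it must be bound in its binding domain.
Binding domain of *himself₅*: the embedded TP, whose subject is Felix₃.
*Stefan₁* c-commands the anaphor but is outside its binding domain → cannot satisfy Principle A.
*Diego₂* c-commands the anaphor but is outside its binding domain → cannot satisfy Principle A.
*Felix₃* c-commands the anaphor within its binding domain → licit binder.
*Victor₄* does not c-command the anaphor → cannot bind it.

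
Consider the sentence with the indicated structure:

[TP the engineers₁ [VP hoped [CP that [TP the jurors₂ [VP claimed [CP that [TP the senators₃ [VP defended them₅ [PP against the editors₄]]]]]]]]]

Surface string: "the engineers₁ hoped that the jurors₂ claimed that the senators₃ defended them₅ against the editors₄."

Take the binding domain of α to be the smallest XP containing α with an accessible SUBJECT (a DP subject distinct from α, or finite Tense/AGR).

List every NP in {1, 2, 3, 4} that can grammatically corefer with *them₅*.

{1, 2}

*them* is a pronoun, so Principle B applies: it must be free in its binding domain.
Binding domain of *them₅*: the embedded TP, whose subject is the senators₃.
*the engineers₁* c-commands the pronoun but from outside its binding domain, and is not c-commanded by it → coindexation permitted.
*the jurors₂* c-commands the pronoun but from outside its binding domain, and is not c-commanded by it → coindexation permitted.
*the senators₃* c-commands the pronoun within its binding domain → coindexation would violate Principle B.
*the editors₄*: the pronoun c-commands this R-expression → coindexation would violate Principle C on *the editors₄*.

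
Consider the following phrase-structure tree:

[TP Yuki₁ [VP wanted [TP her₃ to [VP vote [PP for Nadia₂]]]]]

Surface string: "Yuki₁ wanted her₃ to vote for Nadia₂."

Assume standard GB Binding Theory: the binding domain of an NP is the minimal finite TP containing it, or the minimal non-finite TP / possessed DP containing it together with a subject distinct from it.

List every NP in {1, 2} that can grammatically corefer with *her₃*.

*her* is a pronoun, so Principle B applies: it must be free in its binding domain.
Binding domain of *her₃*: the matrix TP, whose subject is Yuki₁.
*Yuki₁* c-commands the pronoun within its binding domain → coindexation would violate Principle B.
*Nadia₂*: the pronoun c-commands this R-expression → coindexation would violate Principle C on *Nadia₂*.

none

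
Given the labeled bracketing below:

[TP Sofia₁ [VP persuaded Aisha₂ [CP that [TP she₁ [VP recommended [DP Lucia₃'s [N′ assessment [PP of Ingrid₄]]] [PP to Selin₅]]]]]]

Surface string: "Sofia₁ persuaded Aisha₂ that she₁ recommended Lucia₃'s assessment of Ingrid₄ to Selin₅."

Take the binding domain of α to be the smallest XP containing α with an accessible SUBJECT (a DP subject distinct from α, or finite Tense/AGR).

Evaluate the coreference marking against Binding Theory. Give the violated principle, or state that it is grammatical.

grammatical

The two coindexed NPs are *Sofia₁* and *she₁*.
*she₁* is a pronoun; nothing c-commands it within its binding domain (the embedded TP.), so Principle B holds trivially.
*Sofia₁* is an R-expression; *she₁* does not c-command it, and no other NP shares its index, so Principle C is satisfied.
All principles are respected.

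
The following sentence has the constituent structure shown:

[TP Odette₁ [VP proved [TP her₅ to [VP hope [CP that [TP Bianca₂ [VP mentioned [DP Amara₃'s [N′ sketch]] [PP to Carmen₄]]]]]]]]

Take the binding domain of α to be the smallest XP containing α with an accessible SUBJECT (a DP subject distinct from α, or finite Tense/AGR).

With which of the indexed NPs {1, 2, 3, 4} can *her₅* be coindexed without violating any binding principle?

*her* is a pronoun, so Principle B applies: it must be free in its binding domain.
Binding domain of *her₅*: the matrix TP, whose subject is Odette₁.
*Odette₁* c-commands the pronoun within its binding domain → coindexation would violate Principle B.
*Bianca₂*: the pronoun c-commands this R-expression → coindexation would violate Principle C on *Bianca₂*.
*Amara₃*: the pronoun c-commands this R-expression → coindexation would violate Principle C on *Amara₃*.
*Carmen₄*: the pronoun c-commands this R-expression → coindexation would violate Principle C on *Carmen₄*.

none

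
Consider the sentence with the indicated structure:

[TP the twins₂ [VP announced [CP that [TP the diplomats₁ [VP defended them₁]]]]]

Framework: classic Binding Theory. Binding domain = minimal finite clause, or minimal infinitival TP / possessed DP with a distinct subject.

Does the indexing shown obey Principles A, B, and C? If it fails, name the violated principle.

Principle B

The two coindexed NPs are *the diplomats₁* and *them₁*.
*them₁* is a pronoun. Its binding domain is the embedded TP, whose subject is the diplomats₁.
*the diplomats₁* c-commands it within that domain and carries the same index.
The pronoun is locally bound → Principle B violation.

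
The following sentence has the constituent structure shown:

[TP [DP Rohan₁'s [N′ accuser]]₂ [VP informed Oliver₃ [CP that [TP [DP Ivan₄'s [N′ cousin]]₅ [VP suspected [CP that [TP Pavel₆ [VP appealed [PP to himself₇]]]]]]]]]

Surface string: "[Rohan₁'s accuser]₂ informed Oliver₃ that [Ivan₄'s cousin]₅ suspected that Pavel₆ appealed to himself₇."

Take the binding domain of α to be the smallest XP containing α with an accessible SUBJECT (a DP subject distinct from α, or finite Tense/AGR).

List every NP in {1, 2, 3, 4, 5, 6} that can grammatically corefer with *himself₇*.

*himself* is an anaphor, so Principle A applies: it must be bound in its binding domain.
Binding domain of *himself₇*: the embedded TP, whose subject is Pavel₆.
*Rohan₁* does not c-command the anaphor → cannot bind it.
*[Rohan₁'s accuser]₂* c-commands the anaphor but is outside its binding domain → cannot satisfy Principle A.
*Oliver₃* c-commands the anaphor but is outside its binding domain → cannot satisfy Principle A.
*Ivan₄* does not c-command the anaphor → cannot bind it.
*[Ivan₄'s cousin]₅* c-commands the anaphor but is outside its binding domain → cannot satisfy Principle A.
*Pavel₆* c-commands the anaphor within its binding domain → licit binder.

{6}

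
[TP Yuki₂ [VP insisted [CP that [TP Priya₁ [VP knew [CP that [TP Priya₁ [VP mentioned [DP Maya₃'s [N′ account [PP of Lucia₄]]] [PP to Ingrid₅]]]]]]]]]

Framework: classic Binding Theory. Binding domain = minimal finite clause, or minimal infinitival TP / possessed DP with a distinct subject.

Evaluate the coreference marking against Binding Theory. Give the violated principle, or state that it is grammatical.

The two coindexed NPs are *Priya₁* (the higher occurrence) and *Priya₁* (the lower occurrence).
*Priya₁* (the lower occurrence) is an R-expression. Principle C requires it to be free everywhere.
*Priya₁* (the higher occurrence) c-commands it and carries the same index.
The R-expression is bound → Principle C violation.

Principle C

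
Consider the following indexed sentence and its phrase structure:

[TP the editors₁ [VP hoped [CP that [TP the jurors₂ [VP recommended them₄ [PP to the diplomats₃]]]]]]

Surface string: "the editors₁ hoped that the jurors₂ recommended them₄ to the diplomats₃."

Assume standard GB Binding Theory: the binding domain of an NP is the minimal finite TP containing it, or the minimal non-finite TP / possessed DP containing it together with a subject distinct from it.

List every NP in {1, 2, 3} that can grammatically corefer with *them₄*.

*them* is a pronoun, so Principle B applies: it must be free in its binding domain.
Binding domain of *them₄*: the embedded TP, whose subject is the jurors₂.
*the editors₁* c-commands the pronoun but from outside its binding domain, and is not c-commanded by it → coindexation permitted.
*the jurors₂* c-commands the pronoun within its binding domain → coindexation would violate Principle B.
*the diplomats₃*: the pronoun c-commands this R-expression → coindexation would violate Principle C on *the diplomats₃*.

{1}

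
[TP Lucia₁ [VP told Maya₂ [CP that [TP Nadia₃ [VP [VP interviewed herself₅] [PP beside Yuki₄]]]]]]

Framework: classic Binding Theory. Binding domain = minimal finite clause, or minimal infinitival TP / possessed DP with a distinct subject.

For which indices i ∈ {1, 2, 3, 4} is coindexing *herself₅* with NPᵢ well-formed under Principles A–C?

{3}

*herself* is an anaphor, so Principle A applies: it must be bound in its binding domain.
Binding domain of *herself₅*: the embedded TP, whose subject is Nadia₃.
*Lucia₁* c-commands the anaphor but is outside its binding domain → cannot satisfy Principle A.
*Maya₂* c-commands the anaphor but is outside its binding domain → cannot satisfy Principle A.
*Nadia₃* c-commands the anaphor within its binding domain → licit binder.
*Yuki₄* does not c-command the anaphor → cannot bind it.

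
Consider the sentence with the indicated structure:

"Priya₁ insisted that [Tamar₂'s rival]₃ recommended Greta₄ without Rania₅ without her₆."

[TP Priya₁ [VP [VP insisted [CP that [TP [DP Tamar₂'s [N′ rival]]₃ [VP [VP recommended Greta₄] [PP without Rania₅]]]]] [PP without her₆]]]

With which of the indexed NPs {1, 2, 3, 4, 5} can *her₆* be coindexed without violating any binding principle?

*her* is a pronoun, so Principle B applies: it must be free in its binding domain.
Binding domain of *her₆*: the matrix TP, whose subject is Priya₁.
*Priya₁* c-commands the pronoun within its binding domain → coindexation would violate Principle B.
*Tamar₂* and the pronoun do not c-command one another → neither Principle B nor Principle C is at stake; coindexation permitted.
*[Tamar₂'s rival]₃* and the pronoun do not c-command one another → neither Principle B nor Principle C is at stake; coindexation permitted.
*Greta₄* and the pronoun do not c-command one another → neither Principle B nor Principle C is at stake; coindexation permitted.
*Rania₅* and the pronoun do not c-command one another → neither Principle B nor Principle C is at stake; coindexation permitted.

{2, 3, 4, 5}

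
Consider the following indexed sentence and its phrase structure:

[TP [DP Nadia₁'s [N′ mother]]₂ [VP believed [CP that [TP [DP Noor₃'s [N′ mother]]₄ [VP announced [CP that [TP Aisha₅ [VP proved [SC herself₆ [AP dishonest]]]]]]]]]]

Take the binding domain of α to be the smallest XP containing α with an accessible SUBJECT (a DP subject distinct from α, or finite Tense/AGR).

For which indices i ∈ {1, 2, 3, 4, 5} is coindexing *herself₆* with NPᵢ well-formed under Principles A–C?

*herself* is an anaphor, so Principle A applies: it must be bound in its binding domain.
Binding domain of *herself₆*: the embedded TP, whose subject is Aisha₅.
*Nadia₁* does not c-command the anaphor → cannot bind it.
*[Nadia₁'s mother]₂* c-commands the anaphor but is outside its binding domain → cannot satisfy Principle A.
*Noor₃* does not c-command the anaphor → cannot bind it.
*[Noor₃'s mother]₄* c-commands the anaphor but is outside its binding domain → cannot satisfy Principle A.
*Aisha₅* c-commands the anaphor within its binding domain → licit binder.

{5}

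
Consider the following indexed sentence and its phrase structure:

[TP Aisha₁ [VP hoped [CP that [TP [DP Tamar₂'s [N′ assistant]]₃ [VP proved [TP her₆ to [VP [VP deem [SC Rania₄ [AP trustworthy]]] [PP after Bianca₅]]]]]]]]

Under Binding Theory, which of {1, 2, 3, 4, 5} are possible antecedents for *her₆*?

{1, 2}

*her* is a pronoun, so Principle B applies: it must be free in its binding domain.
Binding domain of *her₆*: the embedded TP, whose subject is [Tamar₂'s assistant]₃.
*Aisha₁* c-commands the pronoun but from outside its binding domain, and is not c-commanded by it → coindexation permitted.
*Tamar₂* and the pronoun do not c-command one another → neither Principle B nor Principle C is at stake; coindexation permitted.
*[Tamar₂'s assistant]₃* c-commands the pronoun within its binding domain → coindexation would violate Principle B.
*Rania₄*: the pronoun c-commands this R-expression → coindexation would violate Principle C on *Rania₄*.
*Bianca₅*: the pronoun c-commands this R-expression → coindexation would violate Principle C on *Bianca₅*.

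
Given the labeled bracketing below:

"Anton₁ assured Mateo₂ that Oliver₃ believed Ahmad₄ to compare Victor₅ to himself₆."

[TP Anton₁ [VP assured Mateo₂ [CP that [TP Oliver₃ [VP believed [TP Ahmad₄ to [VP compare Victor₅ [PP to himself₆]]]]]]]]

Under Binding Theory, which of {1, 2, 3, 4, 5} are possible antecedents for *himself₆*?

{4, 5}

*himself* is an anaphor, so Principle A applies: it must be bound in its binding domain.
Binding domain of *himself₆*: the embedded TP, whose subject is Ahmad₄.
*Anton₁* c-commands the anaphor but is outside its binding domain → cannot satisfy Principle A.
*Mateo₂* c-commands the anaphor but is outside its binding domain → cannot satisfy Principle A.
*Oliver₃* c-commands the anaphor but is outside its binding domain → cannot satisfy Principle A.
*Ahmad₄* c-commands the anaphor within its binding domain → licit binder.
*Victor₅* c-commands the anaphor within its binding domain → licit binder.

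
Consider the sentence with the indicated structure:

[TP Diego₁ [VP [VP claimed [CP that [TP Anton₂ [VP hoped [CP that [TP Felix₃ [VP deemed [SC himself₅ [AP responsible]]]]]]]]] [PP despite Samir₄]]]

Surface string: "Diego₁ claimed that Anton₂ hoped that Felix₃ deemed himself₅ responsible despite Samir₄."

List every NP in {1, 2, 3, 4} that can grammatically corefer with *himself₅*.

*himself* is an anaphor, so Principle A applies: it must be bound in its binding domain.
Binding domain of *himself₅*: the embedded TP, whose subject is Felix₃.
*Diego₁* c-commands the anaphor but is outside its binding domain → cannot satisfy Principle A.
*Anton₂* c-commands the anaphor but is outside its binding domain → cannot satisfy Principle A.
*Felix₃* c-commands the anaphor within its binding domain → licit binder.
*Samir₄* does not c-command the anaphor → cannot bind it.

{3}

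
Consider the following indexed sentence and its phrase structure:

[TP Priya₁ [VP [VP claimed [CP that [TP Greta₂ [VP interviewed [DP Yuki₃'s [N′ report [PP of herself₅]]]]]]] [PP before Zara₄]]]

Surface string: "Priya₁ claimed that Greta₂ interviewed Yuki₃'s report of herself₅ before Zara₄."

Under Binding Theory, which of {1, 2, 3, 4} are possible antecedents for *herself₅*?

*herself* is an anaphor, so Principle A applies: it must be bound in its binding domain.
Binding domain of *herself₅*: the possessed DP, whose subject is Yuki₃.
*Priya₁* c-commands the anaphor but is outside its binding domain → cannot satisfy Principle A.
*Greta₂* c-commands the anaphor but is outside its binding domain → cannot satisfy Principle A.
*Yuki₃* c-commands the anaphor within its binding domain → licit binder.
*Zara₄* does not c-command the anaphor → cannot bind it.

{3}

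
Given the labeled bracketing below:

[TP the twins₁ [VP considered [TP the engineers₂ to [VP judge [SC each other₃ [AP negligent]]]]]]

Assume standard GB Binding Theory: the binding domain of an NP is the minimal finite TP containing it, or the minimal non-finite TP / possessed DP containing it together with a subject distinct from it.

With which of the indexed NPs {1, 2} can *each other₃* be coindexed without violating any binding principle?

*each other* is an anaphor, so Principle A applies: it must be bound in its binding domain.
Binding domain of *each other₃*: the embedded TP, whose subject is the engineers₂.
*the twins₁* c-commands the anaphor but is outside its binding domain → cannot satisfy Principle A.
*the engineers₂* c-commands the anaphor within its binding domain → licit binder.

{2}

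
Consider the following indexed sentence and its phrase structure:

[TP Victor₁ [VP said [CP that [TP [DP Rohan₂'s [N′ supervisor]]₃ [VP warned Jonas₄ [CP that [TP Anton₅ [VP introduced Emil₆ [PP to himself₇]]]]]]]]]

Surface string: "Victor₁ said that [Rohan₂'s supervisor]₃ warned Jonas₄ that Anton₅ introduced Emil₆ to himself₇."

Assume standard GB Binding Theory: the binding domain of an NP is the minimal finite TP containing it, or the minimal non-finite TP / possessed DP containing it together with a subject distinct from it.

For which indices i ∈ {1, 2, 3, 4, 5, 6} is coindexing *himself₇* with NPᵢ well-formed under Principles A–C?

{5, 6}

*himself* is an anaphor, so Principle A applies: it must be bound in its binding domain.
Binding domain of *himself₇*: the embedded TP, whose subject is Anton₅.
*Victor₁* c-commands the anaphor but is outside its binding domain → cannot satisfy Principle A.
*Rohan₂* does not c-command the anaphor → cannot bind it.
*[Rohan₂'s supervisor]₃* c-commands the anaphor but is outside its binding domain → cannot satisfy Principle A.
*Jonas₄* c-commands the anaphor but is outside its binding domain → cannot satisfy Principle A.
*Anton₅* c-commands the anaphor within its binding domain → licit binder.
*Emil₆* c-commands the anaphor within its binding domain → licit binder.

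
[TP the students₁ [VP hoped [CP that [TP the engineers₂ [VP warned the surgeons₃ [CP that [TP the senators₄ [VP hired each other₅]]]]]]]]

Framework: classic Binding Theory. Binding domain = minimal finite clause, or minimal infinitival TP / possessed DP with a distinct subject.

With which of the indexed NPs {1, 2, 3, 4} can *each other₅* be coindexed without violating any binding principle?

*each other* is an anaphor, so Principle A applies: it must be bound in its binding domain.
Binding domain of *each other₅*: the embedded TP, whose subject is the senators₄.
*the students₁* c-commands the anaphor but is outside its binding domain → cannot satisfy Principle A.
*the engineers₂* c-commands the anaphor but is outside its binding domain → cannot satisfy Principle A.
*the surgeons₃* c-commands the anaphor but is outside its binding domain → cannot satisfy Principle A.
*the senators₄* c-commands the anaphor within its binding domain → licit binder.

{4}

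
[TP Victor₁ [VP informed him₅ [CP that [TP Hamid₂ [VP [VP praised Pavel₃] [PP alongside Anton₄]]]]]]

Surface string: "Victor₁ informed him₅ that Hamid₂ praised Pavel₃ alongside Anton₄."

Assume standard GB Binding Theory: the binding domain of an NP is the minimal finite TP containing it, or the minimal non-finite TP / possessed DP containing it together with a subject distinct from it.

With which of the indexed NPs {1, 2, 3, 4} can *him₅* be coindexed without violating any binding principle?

*him* is a pronoun, so Principle B applies: it must be free in its binding domain.
Binding domain of *him₅*: the matrix TP, whose subject is Victor₁.
*Victor₁* c-commands the pronoun within its binding domain → coindexation would violate Principle B.
*Hamid₂*: the pronoun c-commands this R-expression → coindexation would violate Principle C on *Hamid₂*.
*Pavel₃*: the pronoun c-commands this R-expression → coindexation would violate Principle C on *Pavel₃*.
*Anton₄*: the pronoun c-commands this R-expression → coindexation would violate Principle C on *Anton₄*.

none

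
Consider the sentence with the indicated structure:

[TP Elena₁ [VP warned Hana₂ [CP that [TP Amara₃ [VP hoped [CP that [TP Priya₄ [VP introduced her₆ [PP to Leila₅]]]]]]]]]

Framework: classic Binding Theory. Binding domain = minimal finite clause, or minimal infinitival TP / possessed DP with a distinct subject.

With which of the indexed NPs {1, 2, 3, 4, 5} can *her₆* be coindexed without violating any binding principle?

*her* is a pronoun, so Principle B applies: it must be free in its binding domain.
Binding domain of *her₆*: the embedded TP, whose subject is Priya₄.
*Elena₁* c-commands the pronoun but from outside its binding domain, and is not c-commanded by it → coindexation permitted.
*Hana₂* c-commands the pronoun but from outside its binding domain, and is not c-commanded by it → coindexation permitted.
*Amara₃* c-commands the pronoun but from outside its binding domain, and is not c-commanded by it → coindexation permitted.
*Priya₄* c-commands the pronoun within its binding domain → coindexation would violate Principle B.
*Leila₅*: the pronoun c-commands this R-expression → coindexation would violate Principle C on *Leila₅*.

{1, 2, 3}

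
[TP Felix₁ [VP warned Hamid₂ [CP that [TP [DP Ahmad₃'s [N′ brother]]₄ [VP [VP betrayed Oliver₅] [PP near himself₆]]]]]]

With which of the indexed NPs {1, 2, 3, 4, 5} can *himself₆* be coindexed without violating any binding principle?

{4}

*himself* is an anaphor, so Principle A applies: it must be bound in its binding domain.
Binding domain of *himself₆*: the embedded TP, whose subject is [Ahmad₃'s brother]₄.
*Felix₁* c-commands the anaphor but is outside its binding domain → cannot satisfy Principle A.
*Hamid₂* c-commands the anaphor but is outside its binding domain → cannot satisfy Principle A.
*Ahmad₃* does not c-command the anaphor → cannot bind it.
*[Ahmad₃'s brother]₄* c-commands the anaphor within its binding domain → licit binder.
*Oliver₅* does not c-command the anaphor → cannot bind it.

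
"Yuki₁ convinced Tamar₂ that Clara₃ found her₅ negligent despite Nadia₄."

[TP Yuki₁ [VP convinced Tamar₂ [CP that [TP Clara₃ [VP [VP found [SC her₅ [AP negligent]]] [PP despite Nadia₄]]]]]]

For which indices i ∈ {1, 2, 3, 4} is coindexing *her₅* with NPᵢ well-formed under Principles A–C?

{1, 2, 4}

*her* is a pronoun, so Principle B applies: it must be free in its binding domain.
Binding domain of *her₅*: the embedded TP, whose subject is Clara₃.
*Yuki₁* c-commands the pronoun but from outside its binding domain, and is not c-commanded by it → coindexation permitted.
*Tamar₂* c-commands the pronoun but from outside its binding domain, and is not c-commanded by it → coindexation permitted.
*Clara₃* c-commands the pronoun within its binding domain → coindexation would violate Principle B.
*Nadia₄* and the pronoun do not c-command one another → neither Principle B nor Principle C is at stake; coindexation permitted.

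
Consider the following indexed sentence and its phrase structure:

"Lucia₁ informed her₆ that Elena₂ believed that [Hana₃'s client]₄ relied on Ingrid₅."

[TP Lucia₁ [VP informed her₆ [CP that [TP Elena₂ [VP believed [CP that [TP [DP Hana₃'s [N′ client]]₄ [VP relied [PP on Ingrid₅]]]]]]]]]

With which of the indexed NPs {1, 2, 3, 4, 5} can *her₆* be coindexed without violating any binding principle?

*her* is a pronoun, so Principle B applies: it must be free in its binding domain.
Binding domain of *her₆*: the matrix TP, whose subject is Lucia₁.
*Lucia₁* c-commands the pronoun within its binding domain → coindexation would violate Principle B.
*Elena₂*: the pronoun c-commands this R-expression → coindexation would violate Principle C on *Elena₂*.
*Hana₃*: the pronoun c-commands this R-expression → coindexation would violate Principle C on *Hana₃*.
*[Hana₃'s client]₄*: the pronoun c-commands this R-expression → coindexation would violate Principle C on *[Hana₃'s client]₄*.
*Ingrid₅*: the pronoun c-commands this R-expression → coindexation would violate Principle C on *Ingrid₅*.

none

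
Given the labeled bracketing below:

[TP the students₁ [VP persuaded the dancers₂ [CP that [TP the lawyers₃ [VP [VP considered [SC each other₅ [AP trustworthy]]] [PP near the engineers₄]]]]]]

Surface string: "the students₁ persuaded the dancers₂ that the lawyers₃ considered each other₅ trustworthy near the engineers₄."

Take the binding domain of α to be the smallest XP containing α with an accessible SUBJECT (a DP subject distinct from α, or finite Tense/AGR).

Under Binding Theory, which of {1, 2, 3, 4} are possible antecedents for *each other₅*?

*each other* is an anaphor, so Principle A applies: it must be bound in its binding domain.
Binding domain of *each other₅*: the embedded TP, whose subject is the lawyers₃.
*the students₁* c-commands the anaphor but is outside its binding domain → cannot satisfy Principle A.
*the dancers₂* c-commands the anaphor but is outside its binding domain → cannot satisfy Principle A.
*the lawyers₃* c-commands the anaphor within its binding domain → licit binder.
*the engineers₄* does not c-command the anaphor → cannot bind it.

{3}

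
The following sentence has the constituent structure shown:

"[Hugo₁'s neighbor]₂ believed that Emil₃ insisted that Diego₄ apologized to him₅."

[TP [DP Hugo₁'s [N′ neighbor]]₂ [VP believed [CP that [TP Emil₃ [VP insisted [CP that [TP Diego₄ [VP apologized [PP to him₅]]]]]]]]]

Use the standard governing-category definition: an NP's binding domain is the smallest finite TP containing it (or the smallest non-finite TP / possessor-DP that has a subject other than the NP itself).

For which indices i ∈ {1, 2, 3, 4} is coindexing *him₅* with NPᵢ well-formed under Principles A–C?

*him* is a pronoun, so Principle B applies: it must be free in its binding domain.
Binding domain of *him₅*: the embedded TP, whose subject is Diego₄.
*Hugo₁* and the pronoun do not c-command one another → neither Principle B nor Principle C is at stake; coindexation permitted.
*[Hugo₁'s neighbor]₂* c-commands the pronoun but from outside its binding domain, and is not c-commanded by it → coindexation permitted.
*Emil₃* c-commands the pronoun but from outside its binding domain, and is not c-commanded by it → coindexation permitted.
*Diego₄* c-commands the pronoun within its binding domain → coindexation would violate Principle B.

{1, 2, 3}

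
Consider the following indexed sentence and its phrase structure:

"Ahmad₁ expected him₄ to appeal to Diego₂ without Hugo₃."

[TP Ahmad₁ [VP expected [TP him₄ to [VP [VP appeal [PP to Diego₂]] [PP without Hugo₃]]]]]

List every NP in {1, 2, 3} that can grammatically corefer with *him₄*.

none

*him* is a pronoun, so Principle B applies: it must be free in its binding domain.
Binding domain of *him₄*: the matrix TP, whose subject is Ahmad₁.
*Ahmad₁* c-commands the pronoun within its binding domain → coindexation would violate Principle B.
*Diego₂*: the pronoun c-commands this R-expression → coindexation would violate Principle C on *Diego₂*.
*Hugo₃*: the pronoun c-commands this R-expression → coindexation would violate Principle C on *Hugo₃*.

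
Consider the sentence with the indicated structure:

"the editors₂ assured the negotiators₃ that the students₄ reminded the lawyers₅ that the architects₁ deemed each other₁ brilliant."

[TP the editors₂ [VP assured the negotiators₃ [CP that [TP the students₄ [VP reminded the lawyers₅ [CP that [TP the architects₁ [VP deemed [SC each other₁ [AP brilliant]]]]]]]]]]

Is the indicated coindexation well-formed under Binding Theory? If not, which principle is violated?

grammatical

The two coindexed NPs are *the architects₁* and *each other₁*.
*each other₁* is an anaphor; its binding domain is the embedded TP, whose subject is the architects₁. *the architects₁* c-commands it within that domain and shares its index, so Principle A is satisfied.
*the architects₁* is an R-expression; *each other₁* does not c-command it, and no other NP shares its index, so Principle C is satisfied.
All principles are respected.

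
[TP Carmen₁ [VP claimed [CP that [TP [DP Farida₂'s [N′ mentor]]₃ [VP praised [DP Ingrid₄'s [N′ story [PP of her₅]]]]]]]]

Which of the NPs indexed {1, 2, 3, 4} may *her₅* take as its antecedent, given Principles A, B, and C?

{1, 2, 3}

*her* is a pronoun, so Principle B applies: it must be free in its binding domain.
Binding domain of *her₅*: the possessed DP, whose subject is Ingrid₄.
*Carmen₁* c-commands the pronoun but from outside its binding domain, and is not c-commanded by it → coindexation permitted.
*Farida₂* and the pronoun do not c-command one another → neither Principle B nor Principle C is at stake; coindexation permitted.
*[Farida₂'s mentor]₃* c-commands the pronoun but from outside its binding domain, and is not c-commanded by it → coindexation permitted.
*Ingrid₄* c-commands the pronoun within its binding domain → coindexation would violate Principle B.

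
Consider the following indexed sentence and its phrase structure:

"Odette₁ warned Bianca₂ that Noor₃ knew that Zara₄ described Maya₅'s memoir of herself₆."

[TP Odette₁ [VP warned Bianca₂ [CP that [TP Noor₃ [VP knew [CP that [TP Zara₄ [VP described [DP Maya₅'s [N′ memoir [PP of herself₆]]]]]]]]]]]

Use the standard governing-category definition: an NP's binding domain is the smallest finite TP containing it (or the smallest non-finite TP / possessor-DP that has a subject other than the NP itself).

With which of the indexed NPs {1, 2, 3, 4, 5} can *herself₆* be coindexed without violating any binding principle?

*herself* is an anaphor, so Principle A applies: it must be bound in its binding domain.
Binding domain of *herself₆*: the possessed DP, whose subject is Maya₅.
*Odette₁* c-commands the anaphor but is outside its binding domain → cannot satisfy Principle A.
*Bianca₂* c-commands the anaphor but is outside its binding domain → cannot satisfy Principle A.
*Noor₃* c-commands the anaphor but is outside its binding domain → cannot satisfy Principle A.
*Zara₄* c-commands the anaphor but is outside its binding domain → cannot satisfy Principle A.
*Maya₅* c-commands the anaphor within its binding domain → licit binder.

{5}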